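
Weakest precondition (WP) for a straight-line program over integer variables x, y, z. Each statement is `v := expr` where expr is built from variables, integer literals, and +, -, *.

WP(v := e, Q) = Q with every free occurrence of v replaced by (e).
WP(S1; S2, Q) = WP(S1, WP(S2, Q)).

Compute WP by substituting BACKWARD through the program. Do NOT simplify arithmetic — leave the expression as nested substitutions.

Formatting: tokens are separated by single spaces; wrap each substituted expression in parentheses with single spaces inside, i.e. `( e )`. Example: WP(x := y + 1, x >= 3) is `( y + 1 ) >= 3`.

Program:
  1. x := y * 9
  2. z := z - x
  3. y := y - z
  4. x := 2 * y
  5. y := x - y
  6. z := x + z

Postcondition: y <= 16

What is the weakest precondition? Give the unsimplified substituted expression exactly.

Answer: ( ( 2 * ( y - ( z - ( y * 9 ) ) ) ) - ( y - ( z - ( y * 9 ) ) ) ) <= 16

Derivation:
post: y <= 16
stmt 6: z := x + z  -- replace 0 occurrence(s) of z with (x + z)
  => y <= 16
stmt 5: y := x - y  -- replace 1 occurrence(s) of y with (x - y)
  => ( x - y ) <= 16
stmt 4: x := 2 * y  -- replace 1 occurrence(s) of x with (2 * y)
  => ( ( 2 * y ) - y ) <= 16
stmt 3: y := y - z  -- replace 2 occurrence(s) of y with (y - z)
  => ( ( 2 * ( y - z ) ) - ( y - z ) ) <= 16
stmt 2: z := z - x  -- replace 2 occurrence(s) of z with (z - x)
  => ( ( 2 * ( y - ( z - x ) ) ) - ( y - ( z - x ) ) ) <= 16
stmt 1: x := y * 9  -- replace 2 occurrence(s) of x with (y * 9)
  => ( ( 2 * ( y - ( z - ( y * 9 ) ) ) ) - ( y - ( z - ( y * 9 ) ) ) ) <= 16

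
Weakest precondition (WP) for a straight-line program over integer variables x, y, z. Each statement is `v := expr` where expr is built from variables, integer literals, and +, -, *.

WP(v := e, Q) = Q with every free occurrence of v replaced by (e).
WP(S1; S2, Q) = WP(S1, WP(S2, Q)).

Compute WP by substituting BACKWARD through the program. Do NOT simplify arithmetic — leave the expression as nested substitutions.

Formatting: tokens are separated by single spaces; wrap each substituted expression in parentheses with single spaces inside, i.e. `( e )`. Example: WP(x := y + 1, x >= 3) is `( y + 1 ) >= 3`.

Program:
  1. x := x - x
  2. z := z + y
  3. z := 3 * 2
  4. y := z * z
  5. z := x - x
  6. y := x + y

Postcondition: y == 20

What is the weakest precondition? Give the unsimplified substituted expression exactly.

Answer: ( ( x - x ) + ( ( 3 * 2 ) * ( 3 * 2 ) ) ) == 20

Derivation:
post: y == 20
stmt 6: y := x + y  -- replace 1 occurrence(s) of y with (x + y)
  => ( x + y ) == 20
stmt 5: z := x - x  -- replace 0 occurrence(s) of z with (x - x)
  => ( x + y ) == 20
stmt 4: y := z * z  -- replace 1 occurrence(s) of y with (z * z)
  => ( x + ( z * z ) ) == 20
stmt 3: z := 3 * 2  -- replace 2 occurrence(s) of z with (3 * 2)
  => ( x + ( ( 3 * 2 ) * ( 3 * 2 ) ) ) == 20
stmt 2: z := z + y  -- replace 0 occurrence(s) of z with (z + y)
  => ( x + ( ( 3 * 2 ) * ( 3 * 2 ) ) ) == 20
stmt 1: x := x - x  -- replace 1 occurrence(s) of x with (x - x)
  => ( ( x - x ) + ( ( 3 * 2 ) * ( 3 * 2 ) ) ) == 20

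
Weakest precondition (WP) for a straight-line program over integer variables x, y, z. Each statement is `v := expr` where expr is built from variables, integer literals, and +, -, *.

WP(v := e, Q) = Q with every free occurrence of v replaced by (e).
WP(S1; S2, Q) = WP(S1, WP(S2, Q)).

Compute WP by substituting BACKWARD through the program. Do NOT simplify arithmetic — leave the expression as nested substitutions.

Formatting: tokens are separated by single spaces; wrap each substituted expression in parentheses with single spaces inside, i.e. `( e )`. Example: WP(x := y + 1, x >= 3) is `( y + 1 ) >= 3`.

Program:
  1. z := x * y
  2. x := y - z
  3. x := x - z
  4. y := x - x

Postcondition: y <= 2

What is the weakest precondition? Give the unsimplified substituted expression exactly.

Answer: ( ( ( y - ( x * y ) ) - ( x * y ) ) - ( ( y - ( x * y ) ) - ( x * y ) ) ) <= 2

Derivation:
post: y <= 2
stmt 4: y := x - x  -- replace 1 occurrence(s) of y with (x - x)
  => ( x - x ) <= 2
stmt 3: x := x - z  -- replace 2 occurrence(s) of x with (x - z)
  => ( ( x - z ) - ( x - z ) ) <= 2
stmt 2: x := y - z  -- replace 2 occurrence(s) of x with (y - z)
  => ( ( ( y - z ) - z ) - ( ( y - z ) - z ) ) <= 2
stmt 1: z := x * y  -- replace 4 occurrence(s) of z with (x * y)
  => ( ( ( y - ( x * y ) ) - ( x * y ) ) - ( ( y - ( x * y ) ) - ( x * y ) ) ) <= 2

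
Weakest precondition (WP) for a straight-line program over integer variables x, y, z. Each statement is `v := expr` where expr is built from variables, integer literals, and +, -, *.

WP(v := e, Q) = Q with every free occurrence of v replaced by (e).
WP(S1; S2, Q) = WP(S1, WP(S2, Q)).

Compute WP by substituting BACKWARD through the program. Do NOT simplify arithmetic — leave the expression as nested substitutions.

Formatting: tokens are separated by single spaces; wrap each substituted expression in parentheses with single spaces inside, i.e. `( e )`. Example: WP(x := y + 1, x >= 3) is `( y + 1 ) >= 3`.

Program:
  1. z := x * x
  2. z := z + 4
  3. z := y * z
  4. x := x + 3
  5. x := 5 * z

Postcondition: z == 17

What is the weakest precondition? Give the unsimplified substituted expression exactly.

Answer: ( y * ( ( x * x ) + 4 ) ) == 17

Derivation:
post: z == 17
stmt 5: x := 5 * z  -- replace 0 occurrence(s) of x with (5 * z)
  => z == 17
stmt 4: x := x + 3  -- replace 0 occurrence(s) of x with (x + 3)
  => z == 17
stmt 3: z := y * z  -- replace 1 occurrence(s) of z with (y * z)
  => ( y * z ) == 17
stmt 2: z := z + 4  -- replace 1 occurrence(s) of z with (z + 4)
  => ( y * ( z + 4 ) ) == 17
stmt 1: z := x * x  -- replace 1 occurrence(s) of z with (x * x)
  => ( y * ( ( x * x ) + 4 ) ) == 17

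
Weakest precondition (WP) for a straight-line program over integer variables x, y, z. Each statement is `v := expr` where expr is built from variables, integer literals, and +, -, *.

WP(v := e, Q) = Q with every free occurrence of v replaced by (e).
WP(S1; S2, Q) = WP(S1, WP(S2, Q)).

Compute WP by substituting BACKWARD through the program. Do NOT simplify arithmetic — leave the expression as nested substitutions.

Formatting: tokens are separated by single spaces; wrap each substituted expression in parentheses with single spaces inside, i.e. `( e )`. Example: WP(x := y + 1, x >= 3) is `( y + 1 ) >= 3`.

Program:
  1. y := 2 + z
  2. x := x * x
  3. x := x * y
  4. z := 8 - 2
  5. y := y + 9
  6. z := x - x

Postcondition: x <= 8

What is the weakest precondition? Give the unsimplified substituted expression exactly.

Answer: ( ( x * x ) * ( 2 + z ) ) <= 8

Derivation:
post: x <= 8
stmt 6: z := x - x  -- replace 0 occurrence(s) of z with (x - x)
  => x <= 8
stmt 5: y := y + 9  -- replace 0 occurrence(s) of y with (y + 9)
  => x <= 8
stmt 4: z := 8 - 2  -- replace 0 occurrence(s) of z with (8 - 2)
  => x <= 8
stmt 3: x := x * y  -- replace 1 occurrence(s) of x with (x * y)
  => ( x * y ) <= 8
stmt 2: x := x * x  -- replace 1 occurrence(s) of x with (x * x)
  => ( ( x * x ) * y ) <= 8
stmt 1: y := 2 + z  -- replace 1 occurrence(s) of y with (2 + z)
  => ( ( x * x ) * ( 2 + z ) ) <= 8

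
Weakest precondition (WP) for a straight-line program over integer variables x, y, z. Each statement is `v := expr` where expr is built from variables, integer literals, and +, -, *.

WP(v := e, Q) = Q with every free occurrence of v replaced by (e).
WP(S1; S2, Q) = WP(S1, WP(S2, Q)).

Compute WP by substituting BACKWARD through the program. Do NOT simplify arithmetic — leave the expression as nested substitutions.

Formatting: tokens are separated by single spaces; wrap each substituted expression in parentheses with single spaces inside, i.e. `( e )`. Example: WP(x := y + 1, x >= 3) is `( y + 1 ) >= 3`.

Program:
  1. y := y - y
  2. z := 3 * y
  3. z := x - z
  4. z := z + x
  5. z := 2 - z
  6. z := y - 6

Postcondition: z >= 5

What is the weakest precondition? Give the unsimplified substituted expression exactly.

post: z >= 5
stmt 6: z := y - 6  -- replace 1 occurrence(s) of z with (y - 6)
  => ( y - 6 ) >= 5
stmt 5: z := 2 - z  -- replace 0 occurrence(s) of z with (2 - z)
  => ( y - 6 ) >= 5
stmt 4: z := z + x  -- replace 0 occurrence(s) of z with (z + x)
  => ( y - 6 ) >= 5
stmt 3: z := x - z  -- replace 0 occurrence(s) of z with (x - z)
  => ( y - 6 ) >= 5
stmt 2: z := 3 * y  -- replace 0 occurrence(s) of z with (3 * y)
  => ( y - 6 ) >= 5
stmt 1: y := y - y  -- replace 1 occurrence(s) of y with (y - y)
  => ( ( y - y ) - 6 ) >= 5

Answer: ( ( y - y ) - 6 ) >= 5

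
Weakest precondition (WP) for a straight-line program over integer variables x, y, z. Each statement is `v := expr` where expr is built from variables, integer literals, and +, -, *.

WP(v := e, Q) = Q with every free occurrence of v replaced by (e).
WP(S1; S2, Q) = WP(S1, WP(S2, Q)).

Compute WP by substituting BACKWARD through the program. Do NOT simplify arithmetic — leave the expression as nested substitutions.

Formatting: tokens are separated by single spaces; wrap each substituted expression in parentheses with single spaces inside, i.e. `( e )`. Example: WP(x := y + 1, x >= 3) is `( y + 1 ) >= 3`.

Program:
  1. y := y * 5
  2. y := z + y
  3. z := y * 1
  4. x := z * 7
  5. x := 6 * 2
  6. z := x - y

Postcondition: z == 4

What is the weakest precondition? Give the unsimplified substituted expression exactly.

post: z == 4
stmt 6: z := x - y  -- replace 1 occurrence(s) of z with (x - y)
  => ( x - y ) == 4
stmt 5: x := 6 * 2  -- replace 1 occurrence(s) of x with (6 * 2)
  => ( ( 6 * 2 ) - y ) == 4
stmt 4: x := z * 7  -- replace 0 occurrence(s) of x with (z * 7)
  => ( ( 6 * 2 ) - y ) == 4
stmt 3: z := y * 1  -- replace 0 occurrence(s) of z with (y * 1)
  => ( ( 6 * 2 ) - y ) == 4
stmt 2: y := z + y  -- replace 1 occurrence(s) of y with (z + y)
  => ( ( 6 * 2 ) - ( z + y ) ) == 4
stmt 1: y := y * 5  -- replace 1 occurrence(s) of y with (y * 5)
  => ( ( 6 * 2 ) - ( z + ( y * 5 ) ) ) == 4

Answer: ( ( 6 * 2 ) - ( z + ( y * 5 ) ) ) == 4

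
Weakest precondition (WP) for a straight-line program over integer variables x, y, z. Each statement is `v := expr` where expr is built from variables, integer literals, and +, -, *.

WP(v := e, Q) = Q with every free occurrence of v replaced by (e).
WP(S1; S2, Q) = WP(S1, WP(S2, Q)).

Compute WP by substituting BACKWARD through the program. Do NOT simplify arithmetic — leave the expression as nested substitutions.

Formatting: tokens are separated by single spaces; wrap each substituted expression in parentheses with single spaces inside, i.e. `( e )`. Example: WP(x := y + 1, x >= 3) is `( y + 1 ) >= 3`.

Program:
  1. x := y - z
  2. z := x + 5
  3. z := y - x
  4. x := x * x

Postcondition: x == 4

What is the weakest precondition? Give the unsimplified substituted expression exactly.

Answer: ( ( y - z ) * ( y - z ) ) == 4

Derivation:
post: x == 4
stmt 4: x := x * x  -- replace 1 occurrence(s) of x with (x * x)
  => ( x * x ) == 4
stmt 3: z := y - x  -- replace 0 occurrence(s) of z with (y - x)
  => ( x * x ) == 4
stmt 2: z := x + 5  -- replace 0 occurrence(s) of z with (x + 5)
  => ( x * x ) == 4
stmt 1: x := y - z  -- replace 2 occurrence(s) of x with (y - z)
  => ( ( y - z ) * ( y - z ) ) == 4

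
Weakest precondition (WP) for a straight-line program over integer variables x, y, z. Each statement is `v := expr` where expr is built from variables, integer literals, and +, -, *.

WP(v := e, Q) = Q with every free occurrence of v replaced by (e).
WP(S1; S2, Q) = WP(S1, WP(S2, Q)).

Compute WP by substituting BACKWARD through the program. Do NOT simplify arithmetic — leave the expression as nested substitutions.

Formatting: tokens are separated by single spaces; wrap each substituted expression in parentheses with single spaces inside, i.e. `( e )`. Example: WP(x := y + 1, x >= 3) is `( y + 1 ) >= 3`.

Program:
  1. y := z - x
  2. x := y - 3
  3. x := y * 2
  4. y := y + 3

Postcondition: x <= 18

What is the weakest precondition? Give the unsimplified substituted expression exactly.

Answer: ( ( z - x ) * 2 ) <= 18

Derivation:
post: x <= 18
stmt 4: y := y + 3  -- replace 0 occurrence(s) of y with (y + 3)
  => x <= 18
stmt 3: x := y * 2  -- replace 1 occurrence(s) of x with (y * 2)
  => ( y * 2 ) <= 18
stmt 2: x := y - 3  -- replace 0 occurrence(s) of x with (y - 3)
  => ( y * 2 ) <= 18
stmt 1: y := z - x  -- replace 1 occurrence(s) of y with (z - x)
  => ( ( z - x ) * 2 ) <= 18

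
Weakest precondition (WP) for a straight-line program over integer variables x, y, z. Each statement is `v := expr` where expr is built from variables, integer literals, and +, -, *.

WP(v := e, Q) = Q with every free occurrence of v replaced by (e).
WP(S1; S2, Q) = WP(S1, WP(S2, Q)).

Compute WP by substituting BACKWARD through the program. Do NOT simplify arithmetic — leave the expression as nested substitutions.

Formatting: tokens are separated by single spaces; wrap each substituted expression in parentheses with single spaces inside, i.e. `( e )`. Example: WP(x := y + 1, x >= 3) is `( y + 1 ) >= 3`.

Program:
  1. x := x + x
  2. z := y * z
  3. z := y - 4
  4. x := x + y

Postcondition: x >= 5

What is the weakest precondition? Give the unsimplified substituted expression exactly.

Answer: ( ( x + x ) + y ) >= 5

Derivation:
post: x >= 5
stmt 4: x := x + y  -- replace 1 occurrence(s) of x with (x + y)
  => ( x + y ) >= 5
stmt 3: z := y - 4  -- replace 0 occurrence(s) of z with (y - 4)
  => ( x + y ) >= 5
stmt 2: z := y * z  -- replace 0 occurrence(s) of z with (y * z)
  => ( x + y ) >= 5
stmt 1: x := x + x  -- replace 1 occurrence(s) of x with (x + x)
  => ( ( x + x ) + y ) >= 5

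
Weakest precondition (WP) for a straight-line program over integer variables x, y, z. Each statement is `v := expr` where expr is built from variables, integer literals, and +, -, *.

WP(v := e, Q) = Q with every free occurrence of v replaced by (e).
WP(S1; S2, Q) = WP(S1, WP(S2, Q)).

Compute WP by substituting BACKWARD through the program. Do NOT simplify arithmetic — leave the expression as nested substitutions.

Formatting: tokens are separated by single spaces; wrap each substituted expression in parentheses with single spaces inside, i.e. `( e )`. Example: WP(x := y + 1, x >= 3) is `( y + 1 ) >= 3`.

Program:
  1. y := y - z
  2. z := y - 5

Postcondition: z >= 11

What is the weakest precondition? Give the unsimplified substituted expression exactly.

Answer: ( ( y - z ) - 5 ) >= 11

Derivation:
post: z >= 11
stmt 2: z := y - 5  -- replace 1 occurrence(s) of z with (y - 5)
  => ( y - 5 ) >= 11
stmt 1: y := y - z  -- replace 1 occurrence(s) of y with (y - z)
  => ( ( y - z ) - 5 ) >= 11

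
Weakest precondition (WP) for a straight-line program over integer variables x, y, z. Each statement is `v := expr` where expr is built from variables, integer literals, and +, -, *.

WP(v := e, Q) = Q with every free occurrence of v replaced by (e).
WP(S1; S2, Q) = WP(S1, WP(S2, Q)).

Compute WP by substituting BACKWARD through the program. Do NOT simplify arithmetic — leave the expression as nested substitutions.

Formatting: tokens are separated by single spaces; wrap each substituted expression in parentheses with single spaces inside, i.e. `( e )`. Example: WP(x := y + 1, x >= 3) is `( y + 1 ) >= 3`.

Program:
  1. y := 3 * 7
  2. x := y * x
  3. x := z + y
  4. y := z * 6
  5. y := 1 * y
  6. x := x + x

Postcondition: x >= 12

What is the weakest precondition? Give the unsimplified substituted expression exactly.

post: x >= 12
stmt 6: x := x + x  -- replace 1 occurrence(s) of x with (x + x)
  => ( x + x ) >= 12
stmt 5: y := 1 * y  -- replace 0 occurrence(s) of y with (1 * y)
  => ( x + x ) >= 12
stmt 4: y := z * 6  -- replace 0 occurrence(s) of y with (z * 6)
  => ( x + x ) >= 12
stmt 3: x := z + y  -- replace 2 occurrence(s) of x with (z + y)
  => ( ( z + y ) + ( z + y ) ) >= 12
stmt 2: x := y * x  -- replace 0 occurrence(s) of x with (y * x)
  => ( ( z + y ) + ( z + y ) ) >= 12
stmt 1: y := 3 * 7  -- replace 2 occurrence(s) of y with (3 * 7)
  => ( ( z + ( 3 * 7 ) ) + ( z + ( 3 * 7 ) ) ) >= 12

Answer: ( ( z + ( 3 * 7 ) ) + ( z + ( 3 * 7 ) ) ) >= 12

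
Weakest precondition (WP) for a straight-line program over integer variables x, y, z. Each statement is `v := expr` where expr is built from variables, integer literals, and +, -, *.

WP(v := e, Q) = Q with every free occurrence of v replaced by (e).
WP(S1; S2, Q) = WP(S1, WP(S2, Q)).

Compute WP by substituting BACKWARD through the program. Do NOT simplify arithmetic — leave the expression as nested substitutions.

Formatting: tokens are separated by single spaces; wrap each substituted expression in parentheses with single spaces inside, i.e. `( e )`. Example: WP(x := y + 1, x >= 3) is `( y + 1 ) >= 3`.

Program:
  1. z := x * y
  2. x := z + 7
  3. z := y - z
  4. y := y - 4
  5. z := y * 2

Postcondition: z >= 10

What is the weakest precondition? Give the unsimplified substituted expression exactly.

post: z >= 10
stmt 5: z := y * 2  -- replace 1 occurrence(s) of z with (y * 2)
  => ( y * 2 ) >= 10
stmt 4: y := y - 4  -- replace 1 occurrence(s) of y with (y - 4)
  => ( ( y - 4 ) * 2 ) >= 10
stmt 3: z := y - z  -- replace 0 occurrence(s) of z with (y - z)
  => ( ( y - 4 ) * 2 ) >= 10
stmt 2: x := z + 7  -- replace 0 occurrence(s) of x with (z + 7)
  => ( ( y - 4 ) * 2 ) >= 10
stmt 1: z := x * y  -- replace 0 occurrence(s) of z with (x * y)
  => ( ( y - 4 ) * 2 ) >= 10

Answer: ( ( y - 4 ) * 2 ) >= 10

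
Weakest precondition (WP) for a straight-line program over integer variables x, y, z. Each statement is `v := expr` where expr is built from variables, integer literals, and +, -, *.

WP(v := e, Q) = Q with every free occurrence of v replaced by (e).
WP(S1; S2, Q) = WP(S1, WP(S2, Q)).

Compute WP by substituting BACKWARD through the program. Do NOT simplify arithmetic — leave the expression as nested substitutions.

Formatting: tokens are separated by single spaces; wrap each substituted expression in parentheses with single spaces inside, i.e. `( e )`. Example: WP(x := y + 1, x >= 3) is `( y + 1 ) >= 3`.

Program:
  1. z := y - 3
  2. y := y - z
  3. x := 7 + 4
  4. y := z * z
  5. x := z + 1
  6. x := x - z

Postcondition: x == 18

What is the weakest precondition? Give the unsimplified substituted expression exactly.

Answer: ( ( ( y - 3 ) + 1 ) - ( y - 3 ) ) == 18

Derivation:
post: x == 18
stmt 6: x := x - z  -- replace 1 occurrence(s) of x with (x - z)
  => ( x - z ) == 18
stmt 5: x := z + 1  -- replace 1 occurrence(s) of x with (z + 1)
  => ( ( z + 1 ) - z ) == 18
stmt 4: y := z * z  -- replace 0 occurrence(s) of y with (z * z)
  => ( ( z + 1 ) - z ) == 18
stmt 3: x := 7 + 4  -- replace 0 occurrence(s) of x with (7 + 4)
  => ( ( z + 1 ) - z ) == 18
stmt 2: y := y - z  -- replace 0 occurrence(s) of y with (y - z)
  => ( ( z + 1 ) - z ) == 18
stmt 1: z := y - 3  -- replace 2 occurrence(s) of z with (y - 3)
  => ( ( ( y - 3 ) + 1 ) - ( y - 3 ) ) == 18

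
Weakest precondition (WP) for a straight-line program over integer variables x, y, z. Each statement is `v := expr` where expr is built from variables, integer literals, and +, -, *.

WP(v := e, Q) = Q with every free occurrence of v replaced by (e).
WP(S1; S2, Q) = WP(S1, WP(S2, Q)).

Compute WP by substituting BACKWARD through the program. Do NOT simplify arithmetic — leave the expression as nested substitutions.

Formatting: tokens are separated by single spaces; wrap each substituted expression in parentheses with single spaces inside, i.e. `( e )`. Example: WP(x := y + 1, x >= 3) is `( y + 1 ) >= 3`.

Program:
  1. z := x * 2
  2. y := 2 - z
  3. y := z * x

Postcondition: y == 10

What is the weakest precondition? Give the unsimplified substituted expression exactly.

Answer: ( ( x * 2 ) * x ) == 10

Derivation:
post: y == 10
stmt 3: y := z * x  -- replace 1 occurrence(s) of y with (z * x)
  => ( z * x ) == 10
stmt 2: y := 2 - z  -- replace 0 occurrence(s) of y with (2 - z)
  => ( z * x ) == 10
stmt 1: z := x * 2  -- replace 1 occurrence(s) of z with (x * 2)
  => ( ( x * 2 ) * x ) == 10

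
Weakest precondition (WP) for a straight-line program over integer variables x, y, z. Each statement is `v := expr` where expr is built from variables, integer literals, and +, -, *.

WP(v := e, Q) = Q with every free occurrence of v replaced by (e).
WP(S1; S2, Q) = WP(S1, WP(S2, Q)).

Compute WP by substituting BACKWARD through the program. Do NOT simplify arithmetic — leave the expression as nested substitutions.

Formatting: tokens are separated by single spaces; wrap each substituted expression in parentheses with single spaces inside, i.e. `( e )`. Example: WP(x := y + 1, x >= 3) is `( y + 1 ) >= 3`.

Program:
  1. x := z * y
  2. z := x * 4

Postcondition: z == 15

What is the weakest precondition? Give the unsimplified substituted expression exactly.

Answer: ( ( z * y ) * 4 ) == 15

Derivation:
post: z == 15
stmt 2: z := x * 4  -- replace 1 occurrence(s) of z with (x * 4)
  => ( x * 4 ) == 15
stmt 1: x := z * y  -- replace 1 occurrence(s) of x with (z * y)
  => ( ( z * y ) * 4 ) == 15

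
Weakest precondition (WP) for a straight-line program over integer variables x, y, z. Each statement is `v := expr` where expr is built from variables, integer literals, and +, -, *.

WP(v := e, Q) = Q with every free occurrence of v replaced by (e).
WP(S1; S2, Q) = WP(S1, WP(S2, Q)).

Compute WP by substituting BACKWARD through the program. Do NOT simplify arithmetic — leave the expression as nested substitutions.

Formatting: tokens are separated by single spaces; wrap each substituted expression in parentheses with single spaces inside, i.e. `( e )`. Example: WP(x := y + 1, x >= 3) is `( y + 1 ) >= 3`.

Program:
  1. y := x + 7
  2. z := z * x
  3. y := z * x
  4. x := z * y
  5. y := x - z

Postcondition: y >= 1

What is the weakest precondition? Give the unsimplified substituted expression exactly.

Answer: ( ( ( z * x ) * ( ( z * x ) * x ) ) - ( z * x ) ) >= 1

Derivation:
post: y >= 1
stmt 5: y := x - z  -- replace 1 occurrence(s) of y with (x - z)
  => ( x - z ) >= 1
stmt 4: x := z * y  -- replace 1 occurrence(s) of x with (z * y)
  => ( ( z * y ) - z ) >= 1
stmt 3: y := z * x  -- replace 1 occurrence(s) of y with (z * x)
  => ( ( z * ( z * x ) ) - z ) >= 1
stmt 2: z := z * x  -- replace 3 occurrence(s) of z with (z * x)
  => ( ( ( z * x ) * ( ( z * x ) * x ) ) - ( z * x ) ) >= 1
stmt 1: y := x + 7  -- replace 0 occurrence(s) of y with (x + 7)
  => ( ( ( z * x ) * ( ( z * x ) * x ) ) - ( z * x ) ) >= 1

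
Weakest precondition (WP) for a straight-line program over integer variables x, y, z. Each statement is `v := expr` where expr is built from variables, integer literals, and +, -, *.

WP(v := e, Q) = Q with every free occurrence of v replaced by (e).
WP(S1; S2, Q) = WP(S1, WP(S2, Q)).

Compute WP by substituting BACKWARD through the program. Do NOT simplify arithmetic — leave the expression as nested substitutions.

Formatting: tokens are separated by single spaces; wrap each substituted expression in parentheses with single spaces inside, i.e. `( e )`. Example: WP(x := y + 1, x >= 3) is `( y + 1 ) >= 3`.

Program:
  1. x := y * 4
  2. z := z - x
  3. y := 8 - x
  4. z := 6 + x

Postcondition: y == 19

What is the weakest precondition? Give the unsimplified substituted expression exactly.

post: y == 19
stmt 4: z := 6 + x  -- replace 0 occurrence(s) of z with (6 + x)
  => y == 19
stmt 3: y := 8 - x  -- replace 1 occurrence(s) of y with (8 - x)
  => ( 8 - x ) == 19
stmt 2: z := z - x  -- replace 0 occurrence(s) of z with (z - x)
  => ( 8 - x ) == 19
stmt 1: x := y * 4  -- replace 1 occurrence(s) of x with (y * 4)
  => ( 8 - ( y * 4 ) ) == 19

Answer: ( 8 - ( y * 4 ) ) == 19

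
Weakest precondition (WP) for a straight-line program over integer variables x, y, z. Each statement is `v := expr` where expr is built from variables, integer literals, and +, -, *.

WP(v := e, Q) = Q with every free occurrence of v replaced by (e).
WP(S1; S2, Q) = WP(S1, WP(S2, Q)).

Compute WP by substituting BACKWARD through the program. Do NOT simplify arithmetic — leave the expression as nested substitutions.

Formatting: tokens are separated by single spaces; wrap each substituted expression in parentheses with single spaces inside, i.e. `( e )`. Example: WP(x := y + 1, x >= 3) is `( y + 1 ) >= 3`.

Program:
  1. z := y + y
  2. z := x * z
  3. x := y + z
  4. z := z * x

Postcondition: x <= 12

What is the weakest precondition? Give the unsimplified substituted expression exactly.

post: x <= 12
stmt 4: z := z * x  -- replace 0 occurrence(s) of z with (z * x)
  => x <= 12
stmt 3: x := y + z  -- replace 1 occurrence(s) of x with (y + z)
  => ( y + z ) <= 12
stmt 2: z := x * z  -- replace 1 occurrence(s) of z with (x * z)
  => ( y + ( x * z ) ) <= 12
stmt 1: z := y + y  -- replace 1 occurrence(s) of z with (y + y)
  => ( y + ( x * ( y + y ) ) ) <= 12

Answer: ( y + ( x * ( y + y ) ) ) <= 12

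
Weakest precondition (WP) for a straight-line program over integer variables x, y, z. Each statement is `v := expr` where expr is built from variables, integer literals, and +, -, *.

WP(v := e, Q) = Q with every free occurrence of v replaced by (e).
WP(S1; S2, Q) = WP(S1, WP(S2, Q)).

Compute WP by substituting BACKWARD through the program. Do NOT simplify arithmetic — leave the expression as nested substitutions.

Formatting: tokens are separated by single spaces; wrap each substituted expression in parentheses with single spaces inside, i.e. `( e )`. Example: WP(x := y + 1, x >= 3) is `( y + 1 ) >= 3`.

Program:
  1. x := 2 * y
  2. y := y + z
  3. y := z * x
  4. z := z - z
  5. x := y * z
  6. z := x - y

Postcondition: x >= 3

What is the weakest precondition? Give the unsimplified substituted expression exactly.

post: x >= 3
stmt 6: z := x - y  -- replace 0 occurrence(s) of z with (x - y)
  => x >= 3
stmt 5: x := y * z  -- replace 1 occurrence(s) of x with (y * z)
  => ( y * z ) >= 3
stmt 4: z := z - z  -- replace 1 occurrence(s) of z with (z - z)
  => ( y * ( z - z ) ) >= 3
stmt 3: y := z * x  -- replace 1 occurrence(s) of y with (z * x)
  => ( ( z * x ) * ( z - z ) ) >= 3
stmt 2: y := y + z  -- replace 0 occurrence(s) of y with (y + z)
  => ( ( z * x ) * ( z - z ) ) >= 3
stmt 1: x := 2 * y  -- replace 1 occurrence(s) of x with (2 * y)
  => ( ( z * ( 2 * y ) ) * ( z - z ) ) >= 3

Answer: ( ( z * ( 2 * y ) ) * ( z - z ) ) >= 3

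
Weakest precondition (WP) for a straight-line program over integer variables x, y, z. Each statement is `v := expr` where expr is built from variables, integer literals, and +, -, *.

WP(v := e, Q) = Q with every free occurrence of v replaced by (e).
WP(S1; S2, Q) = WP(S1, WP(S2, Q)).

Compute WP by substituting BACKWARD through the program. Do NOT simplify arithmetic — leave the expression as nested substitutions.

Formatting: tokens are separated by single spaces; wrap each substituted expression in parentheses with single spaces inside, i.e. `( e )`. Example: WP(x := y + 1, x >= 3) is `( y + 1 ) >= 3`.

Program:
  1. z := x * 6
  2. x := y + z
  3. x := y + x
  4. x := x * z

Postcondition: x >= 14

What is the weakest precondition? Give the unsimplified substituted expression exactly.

Answer: ( ( y + ( y + ( x * 6 ) ) ) * ( x * 6 ) ) >= 14

Derivation:
post: x >= 14
stmt 4: x := x * z  -- replace 1 occurrence(s) of x with (x * z)
  => ( x * z ) >= 14
stmt 3: x := y + x  -- replace 1 occurrence(s) of x with (y + x)
  => ( ( y + x ) * z ) >= 14
stmt 2: x := y + z  -- replace 1 occurrence(s) of x with (y + z)
  => ( ( y + ( y + z ) ) * z ) >= 14
stmt 1: z := x * 6  -- replace 2 occurrence(s) of z with (x * 6)
  => ( ( y + ( y + ( x * 6 ) ) ) * ( x * 6 ) ) >= 14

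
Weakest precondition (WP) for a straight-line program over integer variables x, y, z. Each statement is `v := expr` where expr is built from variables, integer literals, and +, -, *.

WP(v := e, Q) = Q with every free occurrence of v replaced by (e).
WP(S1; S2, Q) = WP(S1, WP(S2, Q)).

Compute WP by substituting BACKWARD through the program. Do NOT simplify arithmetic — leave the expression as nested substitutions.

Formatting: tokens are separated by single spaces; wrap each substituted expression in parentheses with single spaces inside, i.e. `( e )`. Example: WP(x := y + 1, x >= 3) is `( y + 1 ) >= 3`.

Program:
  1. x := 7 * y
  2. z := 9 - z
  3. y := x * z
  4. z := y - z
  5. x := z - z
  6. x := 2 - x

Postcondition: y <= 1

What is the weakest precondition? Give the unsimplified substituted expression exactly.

Answer: ( ( 7 * y ) * ( 9 - z ) ) <= 1

Derivation:
post: y <= 1
stmt 6: x := 2 - x  -- replace 0 occurrence(s) of x with (2 - x)
  => y <= 1
stmt 5: x := z - z  -- replace 0 occurrence(s) of x with (z - z)
  => y <= 1
stmt 4: z := y - z  -- replace 0 occurrence(s) of z with (y - z)
  => y <= 1
stmt 3: y := x * z  -- replace 1 occurrence(s) of y with (x * z)
  => ( x * z ) <= 1
stmt 2: z := 9 - z  -- replace 1 occurrence(s) of z with (9 - z)
  => ( x * ( 9 - z ) ) <= 1
stmt 1: x := 7 * y  -- replace 1 occurrence(s) of x with (7 * y)
  => ( ( 7 * y ) * ( 9 - z ) ) <= 1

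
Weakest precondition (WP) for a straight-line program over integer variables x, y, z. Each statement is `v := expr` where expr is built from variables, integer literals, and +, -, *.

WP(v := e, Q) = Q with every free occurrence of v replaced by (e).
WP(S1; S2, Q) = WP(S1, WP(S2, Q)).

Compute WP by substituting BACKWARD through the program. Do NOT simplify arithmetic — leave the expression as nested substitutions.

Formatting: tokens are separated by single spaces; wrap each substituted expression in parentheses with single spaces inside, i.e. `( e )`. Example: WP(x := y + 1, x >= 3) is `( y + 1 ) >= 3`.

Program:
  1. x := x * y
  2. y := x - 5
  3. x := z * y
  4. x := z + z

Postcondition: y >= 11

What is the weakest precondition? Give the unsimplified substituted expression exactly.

post: y >= 11
stmt 4: x := z + z  -- replace 0 occurrence(s) of x with (z + z)
  => y >= 11
stmt 3: x := z * y  -- replace 0 occurrence(s) of x with (z * y)
  => y >= 11
stmt 2: y := x - 5  -- replace 1 occurrence(s) of y with (x - 5)
  => ( x - 5 ) >= 11
stmt 1: x := x * y  -- replace 1 occurrence(s) of x with (x * y)
  => ( ( x * y ) - 5 ) >= 11

Answer: ( ( x * y ) - 5 ) >= 11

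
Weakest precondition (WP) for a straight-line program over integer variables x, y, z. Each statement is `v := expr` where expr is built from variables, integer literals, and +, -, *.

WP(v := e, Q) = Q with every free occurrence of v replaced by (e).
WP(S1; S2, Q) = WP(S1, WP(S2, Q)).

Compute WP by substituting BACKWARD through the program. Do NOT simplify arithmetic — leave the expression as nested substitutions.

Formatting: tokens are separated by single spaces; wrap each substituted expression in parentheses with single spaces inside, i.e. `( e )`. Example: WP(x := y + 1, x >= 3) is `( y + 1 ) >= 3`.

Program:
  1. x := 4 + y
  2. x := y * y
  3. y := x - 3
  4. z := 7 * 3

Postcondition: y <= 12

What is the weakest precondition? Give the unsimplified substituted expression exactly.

Answer: ( ( y * y ) - 3 ) <= 12

Derivation:
post: y <= 12
stmt 4: z := 7 * 3  -- replace 0 occurrence(s) of z with (7 * 3)
  => y <= 12
stmt 3: y := x - 3  -- replace 1 occurrence(s) of y with (x - 3)
  => ( x - 3 ) <= 12
stmt 2: x := y * y  -- replace 1 occurrence(s) of x with (y * y)
  => ( ( y * y ) - 3 ) <= 12
stmt 1: x := 4 + y  -- replace 0 occurrence(s) of x with (4 + y)
  => ( ( y * y ) - 3 ) <= 12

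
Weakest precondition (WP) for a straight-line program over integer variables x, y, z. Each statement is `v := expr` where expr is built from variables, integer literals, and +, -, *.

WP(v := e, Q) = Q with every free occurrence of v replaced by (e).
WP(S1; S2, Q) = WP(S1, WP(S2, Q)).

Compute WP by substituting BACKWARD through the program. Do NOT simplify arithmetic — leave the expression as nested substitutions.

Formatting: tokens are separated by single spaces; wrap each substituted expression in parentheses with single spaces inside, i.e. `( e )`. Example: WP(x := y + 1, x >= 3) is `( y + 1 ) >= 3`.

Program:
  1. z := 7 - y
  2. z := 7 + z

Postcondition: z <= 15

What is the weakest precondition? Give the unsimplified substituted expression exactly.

Answer: ( 7 + ( 7 - y ) ) <= 15

Derivation:
post: z <= 15
stmt 2: z := 7 + z  -- replace 1 occurrence(s) of z with (7 + z)
  => ( 7 + z ) <= 15
stmt 1: z := 7 - y  -- replace 1 occurrence(s) of z with (7 - y)
  => ( 7 + ( 7 - y ) ) <= 15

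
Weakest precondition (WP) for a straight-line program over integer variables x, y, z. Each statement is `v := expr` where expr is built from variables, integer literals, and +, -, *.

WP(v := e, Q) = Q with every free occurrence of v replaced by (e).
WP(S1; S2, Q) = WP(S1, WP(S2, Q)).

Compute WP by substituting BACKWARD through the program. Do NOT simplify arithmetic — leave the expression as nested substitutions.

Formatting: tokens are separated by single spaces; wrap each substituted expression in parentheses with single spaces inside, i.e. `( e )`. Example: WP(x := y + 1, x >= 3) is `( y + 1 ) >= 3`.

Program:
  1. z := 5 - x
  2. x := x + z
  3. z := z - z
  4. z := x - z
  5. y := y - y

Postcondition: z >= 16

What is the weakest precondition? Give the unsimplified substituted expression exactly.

Answer: ( ( x + ( 5 - x ) ) - ( ( 5 - x ) - ( 5 - x ) ) ) >= 16

Derivation:
post: z >= 16
stmt 5: y := y - y  -- replace 0 occurrence(s) of y with (y - y)
  => z >= 16
stmt 4: z := x - z  -- replace 1 occurrence(s) of z with (x - z)
  => ( x - z ) >= 16
stmt 3: z := z - z  -- replace 1 occurrence(s) of z with (z - z)
  => ( x - ( z - z ) ) >= 16
stmt 2: x := x + z  -- replace 1 occurrence(s) of x with (x + z)
  => ( ( x + z ) - ( z - z ) ) >= 16
stmt 1: z := 5 - x  -- replace 3 occurrence(s) of z with (5 - x)
  => ( ( x + ( 5 - x ) ) - ( ( 5 - x ) - ( 5 - x ) ) ) >= 16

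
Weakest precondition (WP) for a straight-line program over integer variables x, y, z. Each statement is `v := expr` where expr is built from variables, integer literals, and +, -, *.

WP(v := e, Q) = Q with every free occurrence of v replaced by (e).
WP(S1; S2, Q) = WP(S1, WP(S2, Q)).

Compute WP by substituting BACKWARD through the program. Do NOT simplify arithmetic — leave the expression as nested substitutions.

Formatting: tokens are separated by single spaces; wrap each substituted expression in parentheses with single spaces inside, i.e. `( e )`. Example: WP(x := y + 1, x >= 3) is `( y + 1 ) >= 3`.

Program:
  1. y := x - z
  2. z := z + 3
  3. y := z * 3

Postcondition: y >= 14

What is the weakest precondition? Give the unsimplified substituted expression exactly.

post: y >= 14
stmt 3: y := z * 3  -- replace 1 occurrence(s) of y with (z * 3)
  => ( z * 3 ) >= 14
stmt 2: z := z + 3  -- replace 1 occurrence(s) of z with (z + 3)
  => ( ( z + 3 ) * 3 ) >= 14
stmt 1: y := x - z  -- replace 0 occurrence(s) of y with (x - z)
  => ( ( z + 3 ) * 3 ) >= 14

Answer: ( ( z + 3 ) * 3 ) >= 14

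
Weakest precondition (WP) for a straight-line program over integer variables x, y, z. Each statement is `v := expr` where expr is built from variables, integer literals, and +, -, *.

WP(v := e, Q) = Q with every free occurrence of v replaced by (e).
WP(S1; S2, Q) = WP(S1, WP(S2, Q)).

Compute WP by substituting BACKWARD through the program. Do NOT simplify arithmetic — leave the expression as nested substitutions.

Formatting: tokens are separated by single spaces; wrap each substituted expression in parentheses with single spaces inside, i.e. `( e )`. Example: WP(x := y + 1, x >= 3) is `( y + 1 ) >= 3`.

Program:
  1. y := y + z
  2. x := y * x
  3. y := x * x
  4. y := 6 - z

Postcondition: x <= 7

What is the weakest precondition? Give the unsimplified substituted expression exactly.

post: x <= 7
stmt 4: y := 6 - z  -- replace 0 occurrence(s) of y with (6 - z)
  => x <= 7
stmt 3: y := x * x  -- replace 0 occurrence(s) of y with (x * x)
  => x <= 7
stmt 2: x := y * x  -- replace 1 occurrence(s) of x with (y * x)
  => ( y * x ) <= 7
stmt 1: y := y + z  -- replace 1 occurrence(s) of y with (y + z)
  => ( ( y + z ) * x ) <= 7

Answer: ( ( y + z ) * x ) <= 7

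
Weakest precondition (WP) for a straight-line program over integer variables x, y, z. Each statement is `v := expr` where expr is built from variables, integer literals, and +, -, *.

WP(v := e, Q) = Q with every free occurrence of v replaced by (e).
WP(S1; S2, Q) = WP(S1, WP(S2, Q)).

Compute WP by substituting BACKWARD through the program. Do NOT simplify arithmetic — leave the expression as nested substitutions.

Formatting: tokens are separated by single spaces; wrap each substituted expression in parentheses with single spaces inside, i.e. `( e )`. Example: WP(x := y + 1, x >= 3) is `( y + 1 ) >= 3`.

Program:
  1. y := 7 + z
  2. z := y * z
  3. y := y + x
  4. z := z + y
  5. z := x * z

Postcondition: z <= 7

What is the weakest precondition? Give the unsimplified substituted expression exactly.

post: z <= 7
stmt 5: z := x * z  -- replace 1 occurrence(s) of z with (x * z)
  => ( x * z ) <= 7
stmt 4: z := z + y  -- replace 1 occurrence(s) of z with (z + y)
  => ( x * ( z + y ) ) <= 7
stmt 3: y := y + x  -- replace 1 occurrence(s) of y with (y + x)
  => ( x * ( z + ( y + x ) ) ) <= 7
stmt 2: z := y * z  -- replace 1 occurrence(s) of z with (y * z)
  => ( x * ( ( y * z ) + ( y + x ) ) ) <= 7
stmt 1: y := 7 + z  -- replace 2 occurrence(s) of y with (7 + z)
  => ( x * ( ( ( 7 + z ) * z ) + ( ( 7 + z ) + x ) ) ) <= 7

Answer: ( x * ( ( ( 7 + z ) * z ) + ( ( 7 + z ) + x ) ) ) <= 7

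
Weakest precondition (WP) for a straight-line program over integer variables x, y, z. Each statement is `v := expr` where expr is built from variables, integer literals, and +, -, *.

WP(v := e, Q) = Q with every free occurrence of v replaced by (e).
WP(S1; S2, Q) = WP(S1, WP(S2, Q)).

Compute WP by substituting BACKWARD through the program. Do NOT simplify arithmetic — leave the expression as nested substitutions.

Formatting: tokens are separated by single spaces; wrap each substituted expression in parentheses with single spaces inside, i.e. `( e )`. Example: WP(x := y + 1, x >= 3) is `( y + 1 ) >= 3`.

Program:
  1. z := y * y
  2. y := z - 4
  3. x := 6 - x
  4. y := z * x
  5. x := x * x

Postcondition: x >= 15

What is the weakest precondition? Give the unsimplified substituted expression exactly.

Answer: ( ( 6 - x ) * ( 6 - x ) ) >= 15

Derivation:
post: x >= 15
stmt 5: x := x * x  -- replace 1 occurrence(s) of x with (x * x)
  => ( x * x ) >= 15
stmt 4: y := z * x  -- replace 0 occurrence(s) of y with (z * x)
  => ( x * x ) >= 15
stmt 3: x := 6 - x  -- replace 2 occurrence(s) of x with (6 - x)
  => ( ( 6 - x ) * ( 6 - x ) ) >= 15
stmt 2: y := z - 4  -- replace 0 occurrence(s) of y with (z - 4)
  => ( ( 6 - x ) * ( 6 - x ) ) >= 15
stmt 1: z := y * y  -- replace 0 occurrence(s) of z with (y * y)
  => ( ( 6 - x ) * ( 6 - x ) ) >= 15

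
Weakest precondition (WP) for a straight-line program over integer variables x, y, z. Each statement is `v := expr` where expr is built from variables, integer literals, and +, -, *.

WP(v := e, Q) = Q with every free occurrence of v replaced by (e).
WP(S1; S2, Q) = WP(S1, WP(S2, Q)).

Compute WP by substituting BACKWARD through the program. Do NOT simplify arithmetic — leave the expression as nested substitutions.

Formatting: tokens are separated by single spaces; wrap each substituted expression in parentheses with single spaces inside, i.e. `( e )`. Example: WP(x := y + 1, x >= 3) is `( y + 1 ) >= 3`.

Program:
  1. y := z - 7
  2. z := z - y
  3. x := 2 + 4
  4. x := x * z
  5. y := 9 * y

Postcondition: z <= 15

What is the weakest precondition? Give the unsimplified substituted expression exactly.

Answer: ( z - ( z - 7 ) ) <= 15

Derivation:
post: z <= 15
stmt 5: y := 9 * y  -- replace 0 occurrence(s) of y with (9 * y)
  => z <= 15
stmt 4: x := x * z  -- replace 0 occurrence(s) of x with (x * z)
  => z <= 15
stmt 3: x := 2 + 4  -- replace 0 occurrence(s) of x with (2 + 4)
  => z <= 15
stmt 2: z := z - y  -- replace 1 occurrence(s) of z with (z - y)
  => ( z - y ) <= 15
stmt 1: y := z - 7  -- replace 1 occurrence(s) of y with (z - 7)
  => ( z - ( z - 7 ) ) <= 15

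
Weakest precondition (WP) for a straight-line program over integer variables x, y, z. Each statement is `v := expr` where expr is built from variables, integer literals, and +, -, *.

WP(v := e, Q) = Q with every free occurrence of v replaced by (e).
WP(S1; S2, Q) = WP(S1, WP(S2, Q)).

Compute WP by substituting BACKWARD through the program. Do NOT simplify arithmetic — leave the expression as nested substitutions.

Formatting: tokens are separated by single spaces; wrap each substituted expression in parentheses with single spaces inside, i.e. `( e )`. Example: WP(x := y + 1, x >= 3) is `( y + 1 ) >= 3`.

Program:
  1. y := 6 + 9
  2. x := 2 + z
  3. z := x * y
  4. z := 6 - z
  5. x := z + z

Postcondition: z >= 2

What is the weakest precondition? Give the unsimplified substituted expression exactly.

Answer: ( 6 - ( ( 2 + z ) * ( 6 + 9 ) ) ) >= 2

Derivation:
post: z >= 2
stmt 5: x := z + z  -- replace 0 occurrence(s) of x with (z + z)
  => z >= 2
stmt 4: z := 6 - z  -- replace 1 occurrence(s) of z with (6 - z)
  => ( 6 - z ) >= 2
stmt 3: z := x * y  -- replace 1 occurrence(s) of z with (x * y)
  => ( 6 - ( x * y ) ) >= 2
stmt 2: x := 2 + z  -- replace 1 occurrence(s) of x with (2 + z)
  => ( 6 - ( ( 2 + z ) * y ) ) >= 2
stmt 1: y := 6 + 9  -- replace 1 occurrence(s) of y with (6 + 9)
  => ( 6 - ( ( 2 + z ) * ( 6 + 9 ) ) ) >= 2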